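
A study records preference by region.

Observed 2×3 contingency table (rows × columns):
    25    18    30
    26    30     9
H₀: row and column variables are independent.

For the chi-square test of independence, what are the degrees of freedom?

df = (r−1)(c−1) = (2−1)·(3−1) = 2

degrees of freedom = 2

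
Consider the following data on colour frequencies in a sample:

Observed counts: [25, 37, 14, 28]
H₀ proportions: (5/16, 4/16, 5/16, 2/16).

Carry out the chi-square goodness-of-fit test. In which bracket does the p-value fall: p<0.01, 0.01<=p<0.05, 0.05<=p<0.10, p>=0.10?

p-value bracket: p<0.01

n = 104; E_i = n·p_i = [32.50, 26.00, 32.50, 13.00]
χ² = (25−32.50)²/32.50 + (37−26.00)²/26.00 + (14−32.50)²/32.50 + (28−13.00)²/13.00 = 34.2231
df = 3
p-value (upper-tail) = 0.00000
→ bracket: p<0.01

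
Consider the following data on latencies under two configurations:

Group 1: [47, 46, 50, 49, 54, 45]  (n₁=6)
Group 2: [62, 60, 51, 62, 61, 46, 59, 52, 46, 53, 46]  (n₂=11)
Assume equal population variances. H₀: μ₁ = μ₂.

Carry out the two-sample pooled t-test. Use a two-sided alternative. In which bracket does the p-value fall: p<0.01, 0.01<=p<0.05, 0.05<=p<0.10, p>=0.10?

x̄₁=48.500, s₁=3.271, n₁=6
x̄₂=54.364, s₂=6.652, n₂=11
s_p² = [5·3.271² + 10·6.652²]/15 = 33.0697
SE = √(s_p²·(1/6+1/11)) = 2.9186
t = (48.500−54.364)/2.9186 = -2.0091
df = 15
p-value (two-sided) = 0.06288
→ bracket: 0.05<=p<0.10

p-value bracket: 0.05<=p<0.10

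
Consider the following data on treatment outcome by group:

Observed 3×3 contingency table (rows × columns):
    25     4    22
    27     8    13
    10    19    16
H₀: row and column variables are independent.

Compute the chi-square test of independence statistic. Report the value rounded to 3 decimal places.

Row totals [51, 48, 45], col totals [62, 31, 51], n=144
χ² = (25−21.96)²/21.96 + (4−10.98)²/10.98 + (22−18.06)²/18.06 + (27−20.67)²/20.67 + (8−10.33)²/10.33 + (13−17.00)²/17.00 + (10−19.38)²/19.38 + (19−9.69)²/9.69 + (16−15.94)²/15.94 = 22.6136
df = 4

test statistic = 22.614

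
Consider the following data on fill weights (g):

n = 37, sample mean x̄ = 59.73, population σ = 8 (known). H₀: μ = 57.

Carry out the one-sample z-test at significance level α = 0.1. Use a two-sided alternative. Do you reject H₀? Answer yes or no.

SE = σ/√n = 8/√37 = 1.3152
z = (x̄−μ₀)/SE = (59.73−57)/1.3152 = 2.0757
p-value (two-sided) = 0.03792
At α=0.1: p < α → reject H₀

reject H₀: yes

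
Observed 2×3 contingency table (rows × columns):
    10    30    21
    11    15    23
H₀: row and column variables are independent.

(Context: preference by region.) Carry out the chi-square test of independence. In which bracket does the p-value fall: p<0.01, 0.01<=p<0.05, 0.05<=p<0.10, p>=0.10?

p-value bracket: p>=0.10

Row totals [61, 49], col totals [21, 45, 44], n=110
χ² = (10−11.65)²/11.65 + (30−24.95)²/24.95 + (21−24.40)²/24.40 + (11−9.35)²/9.35 + (15−20.05)²/20.05 + (23−19.60)²/19.60 = 3.8756
df = 2
p-value (upper-tail) = 0.14402
→ bracket: p>=0.10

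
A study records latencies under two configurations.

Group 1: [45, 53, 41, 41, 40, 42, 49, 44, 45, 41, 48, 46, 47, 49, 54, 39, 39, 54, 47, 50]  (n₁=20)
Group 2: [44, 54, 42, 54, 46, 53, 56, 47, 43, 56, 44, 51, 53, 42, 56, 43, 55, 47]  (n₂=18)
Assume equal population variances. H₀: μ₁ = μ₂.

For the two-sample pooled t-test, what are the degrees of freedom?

df = n₁ + n₂ − 2 = 20 + 18 − 2 = 36

degrees of freedom = 36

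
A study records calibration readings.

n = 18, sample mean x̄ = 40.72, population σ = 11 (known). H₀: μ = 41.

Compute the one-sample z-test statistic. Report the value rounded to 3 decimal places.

SE = σ/√n = 11/√18 = 2.5927
z = (x̄−μ₀)/SE = (40.72−41)/2.5927 = -0.1080

test statistic = -0.108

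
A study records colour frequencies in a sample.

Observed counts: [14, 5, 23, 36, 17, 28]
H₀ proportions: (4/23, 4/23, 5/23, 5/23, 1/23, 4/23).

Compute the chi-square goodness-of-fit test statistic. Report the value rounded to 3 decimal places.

n = 123; E_i = n·p_i = [21.39, 21.39, 26.74, 26.74, 5.35, 21.39]
χ² = (14−21.39)²/21.39 + (5−21.39)²/21.39 + (23−26.74)²/26.74 + (36−26.74)²/26.74 + (17−5.35)²/5.35 + (28−21.39)²/21.39 = 46.2744
df = 5

test statistic = 46.274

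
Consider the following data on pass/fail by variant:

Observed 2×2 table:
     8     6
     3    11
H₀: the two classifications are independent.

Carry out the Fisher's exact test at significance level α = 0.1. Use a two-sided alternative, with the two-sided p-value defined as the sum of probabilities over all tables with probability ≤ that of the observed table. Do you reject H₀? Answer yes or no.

reject H₀: no

Margins: r₁=14, r₂=14, c₁=11, c₂=17, n=28
p_obs = C(14,8)·C(14,3)/C(28,11); sum pmf over tables with pmf ≤ p_obs
p-value (two-sided) = 0.12011
At α=0.1: p ≥ α → fail to reject H₀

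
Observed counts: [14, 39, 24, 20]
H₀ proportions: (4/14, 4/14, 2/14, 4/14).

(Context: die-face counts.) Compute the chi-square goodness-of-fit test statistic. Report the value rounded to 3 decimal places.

test statistic = 20.954

n = 97; E_i = n·p_i = [27.71, 27.71, 13.86, 27.71]
χ² = (14−27.71)²/27.71 + (39−27.71)²/27.71 + (24−13.86)²/13.86 + (20−27.71)²/27.71 = 20.9536
df = 3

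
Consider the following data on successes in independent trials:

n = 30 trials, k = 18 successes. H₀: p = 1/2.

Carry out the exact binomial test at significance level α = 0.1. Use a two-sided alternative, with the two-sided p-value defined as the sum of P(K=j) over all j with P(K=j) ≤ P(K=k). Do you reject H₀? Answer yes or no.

reject H₀: no

Exact binomial: n=30, k=18, p₀=1/2=0.5000
P(X=j) = C(n,j)·p₀^j·(1−p₀)^(n−j); p = Σ P(X=j) over j with P(X=j) ≤ P(X=18)
p-value (two-sided) = 0.36159
At α=0.1: p ≥ α → fail to reject H₀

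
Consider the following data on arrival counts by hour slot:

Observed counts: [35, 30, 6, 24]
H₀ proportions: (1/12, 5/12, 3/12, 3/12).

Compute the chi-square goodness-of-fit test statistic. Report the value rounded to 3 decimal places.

test statistic = 108.242

n = 95; E_i = n·p_i = [7.92, 39.58, 23.75, 23.75]
χ² = (35−7.92)²/7.92 + (30−39.58)²/39.58 + (6−23.75)²/23.75 + (24−23.75)²/23.75 = 108.2421
df = 3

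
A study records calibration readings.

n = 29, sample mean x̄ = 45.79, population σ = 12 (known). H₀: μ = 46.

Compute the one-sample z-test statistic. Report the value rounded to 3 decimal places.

SE = σ/√n = 12/√29 = 2.2283
z = (x̄−μ₀)/SE = (45.79−46)/2.2283 = -0.0942

test statistic = -0.094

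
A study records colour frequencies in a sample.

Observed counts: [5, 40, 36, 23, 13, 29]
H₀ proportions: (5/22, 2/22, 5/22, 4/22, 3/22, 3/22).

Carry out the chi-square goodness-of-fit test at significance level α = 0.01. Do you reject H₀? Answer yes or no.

reject H₀: yes

n = 146; E_i = n·p_i = [33.18, 13.27, 33.18, 26.55, 19.91, 19.91]
χ² = (5−33.18)²/33.18 + (40−13.27)²/13.27 + (36−33.18)²/33.18 + (23−26.55)²/26.55 + (13−19.91)²/19.91 + (29−19.91)²/19.91 = 85.0176
df = 5
p-value (upper-tail) = 0.00000
At α=0.01: p < α → reject H₀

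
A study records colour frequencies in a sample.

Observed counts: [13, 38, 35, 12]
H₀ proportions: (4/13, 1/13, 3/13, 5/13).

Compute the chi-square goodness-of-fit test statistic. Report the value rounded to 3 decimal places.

n = 98; E_i = n·p_i = [30.15, 7.54, 22.62, 37.69]
χ² = (13−30.15)²/30.15 + (38−7.54)²/7.54 + (35−22.62)²/22.62 + (12−37.69)²/37.69 = 157.1427
df = 3

test statistic = 157.143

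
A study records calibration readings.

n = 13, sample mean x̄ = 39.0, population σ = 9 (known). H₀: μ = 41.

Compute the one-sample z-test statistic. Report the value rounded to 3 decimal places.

SE = σ/√n = 9/√13 = 2.4962
z = (x̄−μ₀)/SE = (39.0−41)/2.4962 = -0.8012

test statistic = -0.801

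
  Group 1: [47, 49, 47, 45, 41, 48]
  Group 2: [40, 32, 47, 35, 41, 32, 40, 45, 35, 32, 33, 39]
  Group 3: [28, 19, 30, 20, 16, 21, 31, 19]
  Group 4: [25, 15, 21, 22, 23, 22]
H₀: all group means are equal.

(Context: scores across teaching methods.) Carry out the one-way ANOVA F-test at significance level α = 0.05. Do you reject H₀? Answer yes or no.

Group means [46.17, 37.58, 23.00, 21.33], grand mean 32.500
SSB = Σnᵢ(x̄ᵢ−x̄)² = 2900.917; SSW = ΣΣ(x−x̄ᵢ)² = 627.083
MSB = 2900.917/3 = 966.9722; MSW = 627.083/28 = 22.3958
F = MSB/MSW = 43.1764
df = (3, 28)
p-value (upper-tail) = 0.00000
At α=0.05: p < α → reject H₀

reject H₀: yes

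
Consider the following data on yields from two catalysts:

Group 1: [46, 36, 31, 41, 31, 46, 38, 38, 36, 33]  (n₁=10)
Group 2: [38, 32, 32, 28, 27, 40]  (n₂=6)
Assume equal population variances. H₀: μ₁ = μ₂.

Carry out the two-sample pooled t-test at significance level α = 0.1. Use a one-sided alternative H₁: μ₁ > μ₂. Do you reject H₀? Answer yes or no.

x̄₁=37.600, s₁=5.441, n₁=10
x̄₂=32.833, s₂=5.231, n₂=6
s_p² = [9·5.441² + 5·5.231²]/14 = 28.8024
SE = √(s_p²·(1/10+1/6)) = 2.7714
t = (37.600−32.833)/2.7714 = 1.7200
df = 14
p-value (one-sided, H₁ greater) = 0.05373
At α=0.1: p < α → reject H₀

reject H₀: yes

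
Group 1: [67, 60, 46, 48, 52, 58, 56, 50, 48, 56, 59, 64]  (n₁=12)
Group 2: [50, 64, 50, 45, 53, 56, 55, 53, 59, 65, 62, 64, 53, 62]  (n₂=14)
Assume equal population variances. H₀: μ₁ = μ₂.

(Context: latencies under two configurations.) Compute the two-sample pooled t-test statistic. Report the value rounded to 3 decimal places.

x̄₁=55.333, s₁=6.665, n₁=12
x̄₂=56.500, s₂=6.248, n₂=14
s_p² = [11·6.665² + 13·6.248²]/24 = 41.5069
SE = √(s_p²·(1/12+1/14)) = 2.5345
t = (55.333−56.500)/2.5345 = -0.4603
df = 24

test statistic = -0.460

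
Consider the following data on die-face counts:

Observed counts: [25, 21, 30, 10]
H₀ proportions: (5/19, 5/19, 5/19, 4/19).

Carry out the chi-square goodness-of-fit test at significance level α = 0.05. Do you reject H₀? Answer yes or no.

reject H₀: no

n = 86; E_i = n·p_i = [22.63, 22.63, 22.63, 18.11]
χ² = (25−22.63)²/22.63 + (21−22.63)²/22.63 + (30−22.63)²/22.63 + (10−18.11)²/18.11 = 6.3930
df = 3
p-value (upper-tail) = 0.09398
At α=0.05: p ≥ α → fail to reject H₀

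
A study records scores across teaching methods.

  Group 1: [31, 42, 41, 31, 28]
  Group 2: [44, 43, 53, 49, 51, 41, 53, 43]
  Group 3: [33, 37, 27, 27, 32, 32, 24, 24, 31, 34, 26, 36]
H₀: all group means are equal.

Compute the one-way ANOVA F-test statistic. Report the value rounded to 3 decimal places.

test statistic = 27.384

Group means [34.60, 47.12, 30.25], grand mean 36.520
SSB = Σnᵢ(x̄ᵢ−x̄)² = 1389.915; SSW = ΣΣ(x−x̄ᵢ)² = 558.325
MSB = 1389.915/2 = 694.9575; MSW = 558.325/22 = 25.3784
F = MSB/MSW = 27.3838
df = (2, 22)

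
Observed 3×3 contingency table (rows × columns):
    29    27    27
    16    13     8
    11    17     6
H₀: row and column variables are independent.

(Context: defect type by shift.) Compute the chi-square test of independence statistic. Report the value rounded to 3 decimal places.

test statistic = 5.178

Row totals [83, 37, 34], col totals [56, 57, 41], n=154
χ² = (29−30.18)²/30.18 + (27−30.72)²/30.72 + (27−22.10)²/22.10 + (16−13.45)²/13.45 + (13−13.69)²/13.69 + (8−9.85)²/9.85 + (11−12.36)²/12.36 + (17−12.58)²/12.58 + (6−9.05)²/9.05 = 5.1779
df = 4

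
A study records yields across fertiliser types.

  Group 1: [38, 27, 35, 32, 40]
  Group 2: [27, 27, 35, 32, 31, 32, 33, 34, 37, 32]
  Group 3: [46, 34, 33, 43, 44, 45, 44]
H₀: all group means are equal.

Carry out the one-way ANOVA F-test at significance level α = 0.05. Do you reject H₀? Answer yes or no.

Group means [34.40, 32.00, 41.29], grand mean 35.500
SSB = Σnᵢ(x̄ᵢ−x̄)² = 362.871; SSW = ΣΣ(x−x̄ᵢ)² = 370.629
MSB = 362.871/2 = 181.4357; MSW = 370.629/19 = 19.5068
F = MSB/MSW = 9.3012
df = (2, 19)
p-value (upper-tail) = 0.00153
At α=0.05: p < α → reject H₀

reject H₀: yes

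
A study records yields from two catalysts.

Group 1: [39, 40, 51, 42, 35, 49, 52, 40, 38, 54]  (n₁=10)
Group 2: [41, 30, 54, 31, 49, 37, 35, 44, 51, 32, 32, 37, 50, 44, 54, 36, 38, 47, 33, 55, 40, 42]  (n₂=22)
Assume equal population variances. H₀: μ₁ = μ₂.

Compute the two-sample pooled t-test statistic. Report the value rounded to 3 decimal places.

test statistic = 0.863

x̄₁=44.000, s₁=6.799, n₁=10
x̄₂=41.455, s₂=8.105, n₂=22
s_p² = [9·6.799² + 21·8.105²]/30 = 59.8485
SE = √(s_p²·(1/10+1/22)) = 2.9505
t = (44.000−41.455)/2.9505 = 0.8627
df = 30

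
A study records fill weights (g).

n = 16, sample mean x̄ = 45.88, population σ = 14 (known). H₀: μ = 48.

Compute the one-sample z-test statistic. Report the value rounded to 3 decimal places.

SE = σ/√n = 14/√16 = 3.5000
z = (x̄−μ₀)/SE = (45.88−48)/3.5000 = -0.6057

test statistic = -0.606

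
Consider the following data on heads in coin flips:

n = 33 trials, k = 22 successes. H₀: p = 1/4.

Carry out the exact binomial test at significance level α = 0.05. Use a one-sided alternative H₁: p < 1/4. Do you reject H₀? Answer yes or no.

Exact binomial: n=33, k=22, p₀=1/4=0.2500
P(X≤22) from Σ C(n,i)·p₀^i·(1−p₀)^(n−i)
p-value (one-sided, H₁ less) = 1.00000
At α=0.05: p ≥ α → fail to reject H₀

reject H₀: no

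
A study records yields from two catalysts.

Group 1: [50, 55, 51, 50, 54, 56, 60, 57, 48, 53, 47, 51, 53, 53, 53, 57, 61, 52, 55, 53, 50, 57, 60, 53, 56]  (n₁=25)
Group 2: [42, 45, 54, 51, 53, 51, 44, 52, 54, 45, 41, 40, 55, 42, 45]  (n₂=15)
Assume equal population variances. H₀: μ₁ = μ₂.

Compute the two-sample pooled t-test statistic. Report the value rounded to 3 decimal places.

test statistic = 4.350

x̄₁=53.800, s₁=3.640, n₁=25
x̄₂=47.600, s₂=5.383, n₂=15
s_p² = [24·3.640² + 14·5.383²]/38 = 19.0421
SE = √(s_p²·(1/25+1/15)) = 1.4252
t = (53.800−47.600)/1.4252 = 4.3503
df = 38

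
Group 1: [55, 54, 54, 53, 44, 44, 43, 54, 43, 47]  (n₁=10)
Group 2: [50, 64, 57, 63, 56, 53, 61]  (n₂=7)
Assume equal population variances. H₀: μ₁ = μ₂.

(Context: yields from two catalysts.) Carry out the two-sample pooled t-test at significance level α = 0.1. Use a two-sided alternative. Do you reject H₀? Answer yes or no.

x̄₁=49.100, s₁=5.301, n₁=10
x̄₂=57.714, s₂=5.219, n₂=7
s_p² = [9·5.301² + 6·5.219²]/15 = 27.7552
SE = √(s_p²·(1/10+1/7)) = 2.5963
t = (49.100−57.714)/2.5963 = -3.3180
df = 15
p-value (two-sided) = 0.00468
At α=0.1: p < α → reject H₀

reject H₀: yes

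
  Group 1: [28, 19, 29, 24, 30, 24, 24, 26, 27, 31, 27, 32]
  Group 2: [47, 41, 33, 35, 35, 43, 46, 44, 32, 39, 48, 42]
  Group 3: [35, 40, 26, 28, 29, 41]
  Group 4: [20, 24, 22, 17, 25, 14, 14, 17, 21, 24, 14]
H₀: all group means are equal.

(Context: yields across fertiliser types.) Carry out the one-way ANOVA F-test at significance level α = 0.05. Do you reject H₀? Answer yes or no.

Group means [26.75, 40.42, 33.17, 19.27], grand mean 29.683
SSB = Σnᵢ(x̄ᵢ−x̄)² = 2750.696; SSW = ΣΣ(x−x̄ᵢ)² = 876.182
MSB = 2750.696/3 = 916.8987; MSW = 876.182/37 = 23.6806
F = MSB/MSW = 38.7194
df = (3, 37)
p-value (upper-tail) = 0.00000
At α=0.05: p < α → reject H₀

reject H₀: yes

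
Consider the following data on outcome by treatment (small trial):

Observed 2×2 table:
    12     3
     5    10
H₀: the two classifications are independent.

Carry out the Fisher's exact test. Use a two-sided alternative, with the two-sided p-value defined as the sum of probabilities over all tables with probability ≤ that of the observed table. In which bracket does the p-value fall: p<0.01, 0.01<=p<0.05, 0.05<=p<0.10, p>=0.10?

p-value bracket: 0.01<=p<0.05

Margins: r₁=15, r₂=15, c₁=17, c₂=13, n=30
p_obs = C(15,12)·C(15,5)/C(30,17); sum pmf over tables with pmf ≤ p_obs
p-value (two-sided) = 0.02533
→ bracket: 0.01<=p<0.05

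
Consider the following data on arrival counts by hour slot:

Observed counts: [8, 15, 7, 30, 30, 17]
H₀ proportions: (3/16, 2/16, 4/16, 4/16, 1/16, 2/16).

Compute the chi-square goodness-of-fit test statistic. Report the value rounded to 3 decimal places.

n = 107; E_i = n·p_i = [20.06, 13.38, 26.75, 26.75, 6.69, 13.38]
χ² = (8−20.06)²/20.06 + (15−13.38)²/13.38 + (7−26.75)²/26.75 + (30−26.75)²/26.75 + (30−6.69)²/6.69 + (17−13.38)²/13.38 = 104.6760
df = 5

test statistic = 104.676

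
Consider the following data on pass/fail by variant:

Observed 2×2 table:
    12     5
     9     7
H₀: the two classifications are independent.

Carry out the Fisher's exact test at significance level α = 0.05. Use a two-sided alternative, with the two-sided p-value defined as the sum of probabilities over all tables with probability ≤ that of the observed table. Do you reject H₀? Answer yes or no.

reject H₀: no

Margins: r₁=17, r₂=16, c₁=21, c₂=12, n=33
p_obs = C(17,12)·C(16,9)/C(33,21); sum pmf over tables with pmf ≤ p_obs
p-value (two-sided) = 0.48127
At α=0.05: p ≥ α → fail to reject H₀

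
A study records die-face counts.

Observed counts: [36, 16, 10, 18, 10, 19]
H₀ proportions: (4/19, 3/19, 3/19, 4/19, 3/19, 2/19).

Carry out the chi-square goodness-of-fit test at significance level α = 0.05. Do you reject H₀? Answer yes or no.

n = 109; E_i = n·p_i = [22.95, 17.21, 17.21, 22.95, 17.21, 11.47]
χ² = (36−22.95)²/22.95 + (16−17.21)²/17.21 + (10−17.21)²/17.21 + (18−22.95)²/22.95 + (10−17.21)²/17.21 + (19−11.47)²/11.47 = 19.5550
df = 5
p-value (upper-tail) = 0.00151
At α=0.05: p < α → reject H₀

reject H₀: yes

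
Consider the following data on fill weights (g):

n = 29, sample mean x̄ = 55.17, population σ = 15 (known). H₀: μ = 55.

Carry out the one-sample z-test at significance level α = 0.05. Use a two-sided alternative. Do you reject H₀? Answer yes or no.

SE = σ/√n = 15/√29 = 2.7854
z = (x̄−μ₀)/SE = (55.17−55)/2.7854 = 0.0610
p-value (two-sided) = 0.95133
At α=0.05: p ≥ α → fail to reject H₀

reject H₀: no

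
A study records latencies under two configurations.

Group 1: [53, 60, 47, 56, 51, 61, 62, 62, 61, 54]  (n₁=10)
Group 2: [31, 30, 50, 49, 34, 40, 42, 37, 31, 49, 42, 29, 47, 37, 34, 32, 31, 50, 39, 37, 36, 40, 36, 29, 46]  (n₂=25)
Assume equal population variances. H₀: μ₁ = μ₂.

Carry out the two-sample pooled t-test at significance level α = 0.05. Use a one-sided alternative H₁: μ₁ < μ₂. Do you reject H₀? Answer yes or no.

x̄₁=56.700, s₁=5.293, n₁=10
x̄₂=38.320, s₂=6.969, n₂=25
s_p² = [9·5.293² + 24·6.969²]/33 = 42.9558
SE = √(s_p²·(1/10+1/25)) = 2.4523
t = (56.700−38.320)/2.4523 = 7.4950
df = 33
p-value (one-sided, H₁ less) = 1.00000
At α=0.05: p ≥ α → fail to reject H₀

reject H₀: no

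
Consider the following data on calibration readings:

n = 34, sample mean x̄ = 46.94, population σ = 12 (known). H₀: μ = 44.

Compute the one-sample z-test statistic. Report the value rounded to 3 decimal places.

test statistic = 1.429

SE = σ/√n = 12/√34 = 2.0580
z = (x̄−μ₀)/SE = (46.94−44)/2.0580 = 1.4286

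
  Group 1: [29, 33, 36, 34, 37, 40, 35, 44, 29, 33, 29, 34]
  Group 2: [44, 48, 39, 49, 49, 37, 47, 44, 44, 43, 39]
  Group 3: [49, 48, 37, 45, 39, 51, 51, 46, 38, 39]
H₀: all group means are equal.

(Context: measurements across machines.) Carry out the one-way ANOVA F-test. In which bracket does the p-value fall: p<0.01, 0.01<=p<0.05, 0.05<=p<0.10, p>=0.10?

Group means [34.42, 43.91, 44.30], grand mean 40.576
SSB = Σnᵢ(x̄ᵢ−x̄)² = 716.135; SSW = ΣΣ(x−x̄ᵢ)² = 677.926
MSB = 716.135/2 = 358.0674; MSW = 677.926/30 = 22.5975
F = MSB/MSW = 15.8454
df = (2, 30)
p-value (upper-tail) = 0.00002
→ bracket: p<0.01

p-value bracket: p<0.01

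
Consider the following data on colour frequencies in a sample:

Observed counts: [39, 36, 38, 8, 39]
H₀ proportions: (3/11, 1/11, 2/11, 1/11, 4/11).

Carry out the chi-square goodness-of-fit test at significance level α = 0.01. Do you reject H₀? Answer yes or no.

n = 160; E_i = n·p_i = [43.64, 14.55, 29.09, 14.55, 58.18]
χ² = (39−43.64)²/43.64 + (36−14.55)²/14.55 + (38−29.09)²/29.09 + (8−14.55)²/14.55 + (39−58.18)²/58.18 = 44.1359
df = 4
p-value (upper-tail) = 0.00000
At α=0.01: p < α → reject H₀

reject H₀: yes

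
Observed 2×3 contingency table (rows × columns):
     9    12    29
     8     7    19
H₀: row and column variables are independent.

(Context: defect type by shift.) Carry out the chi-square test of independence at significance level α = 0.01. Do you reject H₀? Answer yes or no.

reject H₀: no

Row totals [50, 34], col totals [17, 19, 48], n=84
χ² = (9−10.12)²/10.12 + (12−11.31)²/11.31 + (29−28.57)²/28.57 + (8−6.88)²/6.88 + (7−7.69)²/7.69 + (19−19.43)²/19.43 = 0.4258
df = 2
p-value (upper-tail) = 0.80825
At α=0.01: p ≥ α → fail to reject H₀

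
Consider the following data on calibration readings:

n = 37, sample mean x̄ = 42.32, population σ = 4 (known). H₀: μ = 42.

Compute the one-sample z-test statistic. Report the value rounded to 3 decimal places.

test statistic = 0.487

SE = σ/√n = 4/√37 = 0.6576
z = (x̄−μ₀)/SE = (42.32−42)/0.6576 = 0.4866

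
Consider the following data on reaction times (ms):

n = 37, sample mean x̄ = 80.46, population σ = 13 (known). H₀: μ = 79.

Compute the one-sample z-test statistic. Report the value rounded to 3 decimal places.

test statistic = 0.683

SE = σ/√n = 13/√37 = 2.1372
z = (x̄−μ₀)/SE = (80.46−79)/2.1372 = 0.6831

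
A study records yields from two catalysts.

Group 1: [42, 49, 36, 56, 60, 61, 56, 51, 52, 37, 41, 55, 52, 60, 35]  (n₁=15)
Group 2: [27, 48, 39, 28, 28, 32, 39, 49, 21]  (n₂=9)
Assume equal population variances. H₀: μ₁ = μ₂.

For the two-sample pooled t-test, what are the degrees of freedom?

degrees of freedom = 22

df = n₁ + n₂ − 2 = 15 + 9 − 2 = 22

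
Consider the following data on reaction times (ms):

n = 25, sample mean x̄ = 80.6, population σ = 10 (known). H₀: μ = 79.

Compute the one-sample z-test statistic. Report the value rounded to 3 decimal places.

test statistic = 0.800

SE = σ/√n = 10/√25 = 2.0000
z = (x̄−μ₀)/SE = (80.6−79)/2.0000 = 0.8000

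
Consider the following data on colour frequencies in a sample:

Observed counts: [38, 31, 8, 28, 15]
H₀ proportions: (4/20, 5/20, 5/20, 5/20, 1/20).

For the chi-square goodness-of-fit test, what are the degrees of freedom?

df = k − 1 = 5 − 1 = 4

degrees of freedom = 4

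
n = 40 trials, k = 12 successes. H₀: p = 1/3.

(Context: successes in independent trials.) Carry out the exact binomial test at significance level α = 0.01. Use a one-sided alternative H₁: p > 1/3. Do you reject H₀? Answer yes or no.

Exact binomial: n=40, k=12, p₀=1/3=0.3333
P(X≥12) from Σ C(n,i)·p₀^i·(1−p₀)^(n−i)
p-value (one-sided, H₁ greater) = 0.72648
At α=0.01: p ≥ α → fail to reject H₀

reject H₀: no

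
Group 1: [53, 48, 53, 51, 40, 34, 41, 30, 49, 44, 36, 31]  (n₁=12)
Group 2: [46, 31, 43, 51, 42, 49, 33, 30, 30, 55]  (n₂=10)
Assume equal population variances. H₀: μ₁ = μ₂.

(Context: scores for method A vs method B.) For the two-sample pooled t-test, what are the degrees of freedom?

df = n₁ + n₂ − 2 = 12 + 10 − 2 = 20

degrees of freedom = 20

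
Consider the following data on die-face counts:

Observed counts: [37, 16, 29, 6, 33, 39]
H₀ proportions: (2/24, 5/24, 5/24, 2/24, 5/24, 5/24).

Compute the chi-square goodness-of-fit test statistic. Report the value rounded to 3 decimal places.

n = 160; E_i = n·p_i = [13.33, 33.33, 33.33, 13.33, 33.33, 33.33]
χ² = (37−13.33)²/13.33 + (16−33.33)²/33.33 + (29−33.33)²/33.33 + (6−13.33)²/13.33 + (33−33.33)²/33.33 + (39−33.33)²/33.33 = 56.5850
df = 5

test statistic = 56.585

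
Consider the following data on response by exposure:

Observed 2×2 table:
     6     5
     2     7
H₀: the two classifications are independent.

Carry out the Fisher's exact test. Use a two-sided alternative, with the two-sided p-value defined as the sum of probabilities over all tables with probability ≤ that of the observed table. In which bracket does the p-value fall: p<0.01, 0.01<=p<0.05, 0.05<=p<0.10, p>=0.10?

p-value bracket: p>=0.10

Margins: r₁=11, r₂=9, c₁=8, c₂=12, n=20
p_obs = C(11,6)·C(9,2)/C(20,8); sum pmf over tables with pmf ≤ p_obs
p-value (two-sided) = 0.19681
→ bracket: p>=0.10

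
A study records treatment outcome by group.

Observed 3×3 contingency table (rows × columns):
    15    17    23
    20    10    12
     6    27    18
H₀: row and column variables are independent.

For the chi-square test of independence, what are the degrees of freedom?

df = (r−1)(c−1) = (3−1)·(3−1) = 4

degrees of freedom = 4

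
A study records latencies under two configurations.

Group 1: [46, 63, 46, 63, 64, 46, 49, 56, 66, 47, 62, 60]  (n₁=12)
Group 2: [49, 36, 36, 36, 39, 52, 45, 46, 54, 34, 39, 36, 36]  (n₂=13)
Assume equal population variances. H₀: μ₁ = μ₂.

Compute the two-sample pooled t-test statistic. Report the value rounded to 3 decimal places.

test statistic = 4.713

x̄₁=55.667, s₁=8.217, n₁=12
x̄₂=41.385, s₂=6.923, n₂=13
s_p² = [11·8.217² + 12·6.923²]/23 = 57.2932
SE = √(s_p²·(1/12+1/13)) = 3.0301
t = (55.667−41.385)/3.0301 = 4.7134
df = 23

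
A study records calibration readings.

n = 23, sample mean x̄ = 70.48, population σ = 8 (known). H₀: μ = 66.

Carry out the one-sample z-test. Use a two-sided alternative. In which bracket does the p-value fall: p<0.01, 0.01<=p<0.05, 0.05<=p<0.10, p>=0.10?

SE = σ/√n = 8/√23 = 1.6681
z = (x̄−μ₀)/SE = (70.48−66)/1.6681 = 2.6857
p-value (two-sided) = 0.00724
→ bracket: p<0.01

p-value bracket: p<0.01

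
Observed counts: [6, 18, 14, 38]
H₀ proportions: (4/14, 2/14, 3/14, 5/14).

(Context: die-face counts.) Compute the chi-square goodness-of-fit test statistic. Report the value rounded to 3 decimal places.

test statistic = 20.735

n = 76; E_i = n·p_i = [21.71, 10.86, 16.29, 27.14]
χ² = (6−21.71)²/21.71 + (18−10.86)²/10.86 + (14−16.29)²/16.29 + (38−27.14)²/27.14 = 20.7351
df = 3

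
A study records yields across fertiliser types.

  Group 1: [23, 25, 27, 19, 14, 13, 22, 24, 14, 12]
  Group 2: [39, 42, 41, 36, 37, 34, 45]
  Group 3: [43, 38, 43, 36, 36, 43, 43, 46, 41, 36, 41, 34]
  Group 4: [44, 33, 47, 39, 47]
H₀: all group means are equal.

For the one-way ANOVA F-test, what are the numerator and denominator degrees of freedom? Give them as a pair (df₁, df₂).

degrees of freedom = [3, 30]

k = 4 groups, N = 34 total
df = (k−1, N−k) = (4−1, 34−4) = (3, 30)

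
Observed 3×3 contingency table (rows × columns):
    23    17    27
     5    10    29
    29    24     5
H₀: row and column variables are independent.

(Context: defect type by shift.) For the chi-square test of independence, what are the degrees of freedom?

degrees of freedom = 4

df = (r−1)(c−1) = (3−1)·(3−1) = 4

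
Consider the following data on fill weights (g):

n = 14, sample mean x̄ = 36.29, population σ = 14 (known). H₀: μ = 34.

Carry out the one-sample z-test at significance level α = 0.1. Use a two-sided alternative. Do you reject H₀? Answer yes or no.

SE = σ/√n = 14/√14 = 3.7417
z = (x̄−μ₀)/SE = (36.29−34)/3.7417 = 0.6120
p-value (two-sided) = 0.54052
At α=0.1: p ≥ α → fail to reject H₀

reject H₀: no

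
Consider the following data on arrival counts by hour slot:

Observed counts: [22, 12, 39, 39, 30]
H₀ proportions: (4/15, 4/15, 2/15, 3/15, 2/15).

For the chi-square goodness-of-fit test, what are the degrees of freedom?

degrees of freedom = 4

df = k − 1 = 5 − 1 = 4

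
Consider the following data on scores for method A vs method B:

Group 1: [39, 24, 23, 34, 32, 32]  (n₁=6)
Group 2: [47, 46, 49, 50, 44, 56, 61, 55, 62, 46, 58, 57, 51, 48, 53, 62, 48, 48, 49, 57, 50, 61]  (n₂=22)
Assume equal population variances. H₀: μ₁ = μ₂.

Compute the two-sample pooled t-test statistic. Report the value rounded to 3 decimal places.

x̄₁=30.667, s₁=6.121, n₁=6
x̄₂=52.636, s₂=5.778, n₂=22
s_p² = [5·6.121² + 21·5.778²]/26 = 34.1702
SE = √(s_p²·(1/6+1/22)) = 2.6923
t = (30.667−52.636)/2.6923 = -8.1603
df = 26

test statistic = -8.160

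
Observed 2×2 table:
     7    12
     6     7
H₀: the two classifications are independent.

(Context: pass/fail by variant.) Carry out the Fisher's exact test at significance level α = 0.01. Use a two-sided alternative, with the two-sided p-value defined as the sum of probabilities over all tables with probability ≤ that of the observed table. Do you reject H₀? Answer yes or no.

Margins: r₁=19, r₂=13, c₁=13, c₂=19, n=32
p_obs = C(19,7)·C(13,6)/C(32,13); sum pmf over tables with pmf ≤ p_obs
p-value (two-sided) = 0.71997
At α=0.01: p ≥ α → fail to reject H₀

reject H₀: no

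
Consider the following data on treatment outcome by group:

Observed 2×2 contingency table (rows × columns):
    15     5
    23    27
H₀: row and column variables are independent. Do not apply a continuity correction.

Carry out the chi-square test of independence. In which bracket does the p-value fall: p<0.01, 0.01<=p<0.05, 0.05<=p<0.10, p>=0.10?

p-value bracket: 0.01<=p<0.05

Row totals [20, 50], col totals [38, 32], n=70
χ² = (15−10.86)²/10.86 + (5−9.14)²/9.14 + (23−27.14)²/27.14 + (27−22.86)²/22.86 = 4.8413
df = 1
p-value (upper-tail) = 0.02779
→ bracket: 0.01<=p<0.05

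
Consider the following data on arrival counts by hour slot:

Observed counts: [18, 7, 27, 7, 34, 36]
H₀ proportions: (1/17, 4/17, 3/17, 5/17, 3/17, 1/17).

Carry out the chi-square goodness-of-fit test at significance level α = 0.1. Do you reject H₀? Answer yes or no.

reject H₀: yes

n = 129; E_i = n·p_i = [7.59, 30.35, 22.76, 37.94, 22.76, 7.59]
χ² = (18−7.59)²/7.59 + (7−30.35)²/30.35 + (27−22.76)²/22.76 + (7−37.94)²/37.94 + (34−22.76)²/22.76 + (36−7.59)²/7.59 = 170.1978
df = 5
p-value (upper-tail) = 0.00000
At α=0.1: p < α → reject H₀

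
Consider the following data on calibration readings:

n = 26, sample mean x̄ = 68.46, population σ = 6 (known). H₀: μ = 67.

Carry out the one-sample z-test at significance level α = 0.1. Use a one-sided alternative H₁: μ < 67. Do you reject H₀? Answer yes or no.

SE = σ/√n = 6/√26 = 1.1767
z = (x̄−μ₀)/SE = (68.46−67)/1.1767 = 1.2408
p-value (one-sided, H₁ less) = 0.89265
At α=0.1: p ≥ α → fail to reject H₀

reject H₀: no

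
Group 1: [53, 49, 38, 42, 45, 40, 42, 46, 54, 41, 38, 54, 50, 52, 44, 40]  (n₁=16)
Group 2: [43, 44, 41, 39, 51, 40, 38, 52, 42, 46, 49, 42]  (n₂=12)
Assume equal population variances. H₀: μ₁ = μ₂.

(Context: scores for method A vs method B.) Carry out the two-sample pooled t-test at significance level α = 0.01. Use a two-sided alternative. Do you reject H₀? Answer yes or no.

x̄₁=45.500, s₁=5.750, n₁=16
x̄₂=43.917, s₂=4.641, n₂=12
s_p² = [15·5.750² + 11·4.641²]/26 = 28.1891
SE = √(s_p²·(1/16+1/12)) = 2.0275
t = (45.500−43.917)/2.0275 = 0.7809
df = 26
p-value (two-sided) = 0.44191
At α=0.01: p ≥ α → fail to reject H₀

reject H₀: no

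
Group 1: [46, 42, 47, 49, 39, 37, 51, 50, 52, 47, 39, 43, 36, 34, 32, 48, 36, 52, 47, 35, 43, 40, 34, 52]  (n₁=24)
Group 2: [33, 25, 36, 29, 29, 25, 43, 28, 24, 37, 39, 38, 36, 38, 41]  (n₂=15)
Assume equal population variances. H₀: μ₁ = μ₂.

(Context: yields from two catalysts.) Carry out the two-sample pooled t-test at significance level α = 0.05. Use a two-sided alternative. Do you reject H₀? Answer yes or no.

x̄₁=42.958, s₁=6.584, n₁=24
x̄₂=33.400, s₂=6.254, n₂=15
s_p² = [23·6.584² + 14·6.254²]/37 = 41.7448
SE = √(s_p²·(1/24+1/15)) = 2.1266
t = (42.958−33.400)/2.1266 = 4.4947
df = 37
p-value (two-sided) = 0.00007
At α=0.05: p < α → reject H₀

reject H₀: yes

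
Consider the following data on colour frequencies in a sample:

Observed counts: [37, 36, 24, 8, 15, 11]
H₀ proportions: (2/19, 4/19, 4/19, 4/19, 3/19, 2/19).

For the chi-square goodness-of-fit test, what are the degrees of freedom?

df = k − 1 = 6 − 1 = 5

degrees of freedom = 5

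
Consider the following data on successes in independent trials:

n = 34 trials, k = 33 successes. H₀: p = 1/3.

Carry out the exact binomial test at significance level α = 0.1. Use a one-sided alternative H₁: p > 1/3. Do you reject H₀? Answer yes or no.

Exact binomial: n=34, k=33, p₀=1/3=0.3333
P(X≥33) from Σ C(n,i)·p₀^i·(1−p₀)^(n−i)
p-value (one-sided, H₁ greater) = 0.00000
At α=0.1: p < α → reject H₀

reject H₀: yes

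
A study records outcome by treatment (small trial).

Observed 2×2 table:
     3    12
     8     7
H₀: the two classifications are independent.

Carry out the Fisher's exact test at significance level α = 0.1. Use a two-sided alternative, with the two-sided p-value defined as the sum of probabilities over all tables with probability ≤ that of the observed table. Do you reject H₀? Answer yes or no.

Margins: r₁=15, r₂=15, c₁=11, c₂=19, n=30
p_obs = C(15,3)·C(15,8)/C(30,11); sum pmf over tables with pmf ≤ p_obs
p-value (two-sided) = 0.12814
At α=0.1: p ≥ α → fail to reject H₀

reject H₀: no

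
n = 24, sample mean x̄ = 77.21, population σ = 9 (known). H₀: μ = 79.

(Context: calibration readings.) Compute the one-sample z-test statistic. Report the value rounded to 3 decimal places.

SE = σ/√n = 9/√24 = 1.8371
z = (x̄−μ₀)/SE = (77.21−79)/1.8371 = -0.9744

test statistic = -0.974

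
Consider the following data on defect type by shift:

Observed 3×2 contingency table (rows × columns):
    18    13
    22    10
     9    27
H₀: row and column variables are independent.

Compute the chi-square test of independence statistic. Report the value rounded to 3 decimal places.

Row totals [31, 32, 36], col totals [49, 50], n=99
χ² = (18−15.34)²/15.34 + (13−15.66)²/15.66 + (22−15.84)²/15.84 + (10−16.16)²/16.16 + (9−17.82)²/17.82 + (27−18.18)²/18.18 = 14.2978
df = 2

test statistic = 14.298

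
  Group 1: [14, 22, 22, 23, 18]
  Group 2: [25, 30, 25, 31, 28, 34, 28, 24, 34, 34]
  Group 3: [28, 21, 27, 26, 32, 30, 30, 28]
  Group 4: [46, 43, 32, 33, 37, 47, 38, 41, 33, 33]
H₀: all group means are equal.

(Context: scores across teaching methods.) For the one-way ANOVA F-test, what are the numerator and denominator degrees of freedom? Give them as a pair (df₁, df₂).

k = 4 groups, N = 33 total
df = (k−1, N−k) = (4−1, 33−4) = (3, 29)

degrees of freedom = [3, 29]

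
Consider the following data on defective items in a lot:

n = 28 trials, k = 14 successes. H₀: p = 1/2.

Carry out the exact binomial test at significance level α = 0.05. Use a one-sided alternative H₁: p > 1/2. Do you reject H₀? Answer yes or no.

reject H₀: no

Exact binomial: n=28, k=14, p₀=1/2=0.5000
P(X≥14) from Σ C(n,i)·p₀^i·(1−p₀)^(n−i)
p-value (one-sided, H₁ greater) = 0.57472
At α=0.05: p ≥ α → fail to reject H₀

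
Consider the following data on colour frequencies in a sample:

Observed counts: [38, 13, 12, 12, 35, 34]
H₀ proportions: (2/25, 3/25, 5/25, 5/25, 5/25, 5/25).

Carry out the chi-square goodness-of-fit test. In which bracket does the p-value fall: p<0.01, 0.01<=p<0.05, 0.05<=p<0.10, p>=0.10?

p-value bracket: p<0.01

n = 144; E_i = n·p_i = [11.52, 17.28, 28.80, 28.80, 28.80, 28.80]
χ² = (38−11.52)²/11.52 + (13−17.28)²/17.28 + (12−28.80)²/28.80 + (12−28.80)²/28.80 + (35−28.80)²/28.80 + (34−28.80)²/28.80 = 83.8009
df = 5
p-value (upper-tail) = 0.00000
→ bracket: p<0.01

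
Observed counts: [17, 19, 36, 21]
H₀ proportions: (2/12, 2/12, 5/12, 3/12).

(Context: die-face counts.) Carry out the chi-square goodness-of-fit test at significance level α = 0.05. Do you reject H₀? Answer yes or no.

reject H₀: no

n = 93; E_i = n·p_i = [15.50, 15.50, 38.75, 23.25]
χ² = (17−15.50)²/15.50 + (19−15.50)²/15.50 + (36−38.75)²/38.75 + (21−23.25)²/23.25 = 1.3484
df = 3
p-value (upper-tail) = 0.71768
At α=0.05: p ≥ α → fail to reject H₀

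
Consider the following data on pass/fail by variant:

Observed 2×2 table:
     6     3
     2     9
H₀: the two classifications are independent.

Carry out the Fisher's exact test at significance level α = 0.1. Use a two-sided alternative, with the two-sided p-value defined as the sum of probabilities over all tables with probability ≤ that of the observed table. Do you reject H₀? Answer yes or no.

Margins: r₁=9, r₂=11, c₁=8, c₂=12, n=20
p_obs = C(9,6)·C(11,2)/C(20,8); sum pmf over tables with pmf ≤ p_obs
p-value (two-sided) = 0.06478
At α=0.1: p < α → reject H₀

reject H₀: yes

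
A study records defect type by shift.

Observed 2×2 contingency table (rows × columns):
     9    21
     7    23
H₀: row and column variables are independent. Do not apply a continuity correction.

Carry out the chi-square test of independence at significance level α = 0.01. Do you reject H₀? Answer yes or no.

Row totals [30, 30], col totals [16, 44], n=60
χ² = (9−8.00)²/8.00 + (21−22.00)²/22.00 + (7−8.00)²/8.00 + (23−22.00)²/22.00 = 0.3409
df = 1
p-value (upper-tail) = 0.55930
At α=0.01: p ≥ α → fail to reject H₀

reject H₀: no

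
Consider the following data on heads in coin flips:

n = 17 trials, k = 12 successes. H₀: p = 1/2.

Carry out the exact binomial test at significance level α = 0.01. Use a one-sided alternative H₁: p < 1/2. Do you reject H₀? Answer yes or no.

reject H₀: no

Exact binomial: n=17, k=12, p₀=1/2=0.5000
P(X≤12) from Σ C(n,i)·p₀^i·(1−p₀)^(n−i)
p-value (one-sided, H₁ less) = 0.97548
At α=0.01: p ≥ α → fail to reject H₀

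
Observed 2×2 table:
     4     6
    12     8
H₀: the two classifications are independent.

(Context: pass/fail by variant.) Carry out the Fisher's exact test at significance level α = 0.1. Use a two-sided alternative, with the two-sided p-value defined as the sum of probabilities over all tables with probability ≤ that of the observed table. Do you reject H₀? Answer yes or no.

reject H₀: no

Margins: r₁=10, r₂=20, c₁=16, c₂=14, n=30
p_obs = C(10,4)·C(20,12)/C(30,16); sum pmf over tables with pmf ≤ p_obs
p-value (two-sided) = 0.44215
At α=0.1: p ≥ α → fail to reject H₀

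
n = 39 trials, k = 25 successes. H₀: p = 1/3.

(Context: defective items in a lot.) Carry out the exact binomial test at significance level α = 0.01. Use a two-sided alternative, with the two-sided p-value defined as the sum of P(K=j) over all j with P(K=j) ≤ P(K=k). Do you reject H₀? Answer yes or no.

Exact binomial: n=39, k=25, p₀=1/3=0.3333
P(X=j) = C(n,j)·p₀^j·(1−p₀)^(n−j); p = Σ P(X=j) over j with P(X=j) ≤ P(X=25)
p-value (two-sided) = 0.00011
At α=0.01: p < α → reject H₀

reject H₀: yes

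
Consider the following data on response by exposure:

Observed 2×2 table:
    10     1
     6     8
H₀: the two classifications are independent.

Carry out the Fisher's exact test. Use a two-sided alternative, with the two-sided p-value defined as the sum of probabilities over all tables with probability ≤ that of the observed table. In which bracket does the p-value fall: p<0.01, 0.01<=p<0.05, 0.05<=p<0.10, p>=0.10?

p-value bracket: 0.01<=p<0.05

Margins: r₁=11, r₂=14, c₁=16, c₂=9, n=25
p_obs = C(11,10)·C(14,6)/C(25,16); sum pmf over tables with pmf ≤ p_obs
p-value (two-sided) = 0.03301
→ bracket: 0.01<=p<0.05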